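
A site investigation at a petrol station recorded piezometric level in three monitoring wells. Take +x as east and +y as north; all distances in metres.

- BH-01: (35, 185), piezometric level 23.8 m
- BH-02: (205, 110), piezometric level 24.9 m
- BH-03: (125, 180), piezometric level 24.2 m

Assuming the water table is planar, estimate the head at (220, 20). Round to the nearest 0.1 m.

With h = a·x + b·y + c and BH-01 as origin, the differences give:
  170·a + (-75)·b = +1.1
  90·a + (-5)·b = +0.4
Eliminate b (×(-5) and ×(-75), subtract): 5900·a = 24.50 → a = ∂h/∂x = +0.004153
Back-substitute: b = ∂h/∂y = -0.005254.
h(220, 20) = 23.8 + (+0.004153)·(185) + (-0.005254)·(-165) = 23.8 +0.768 +0.867 = 25.435 m.

25.4 m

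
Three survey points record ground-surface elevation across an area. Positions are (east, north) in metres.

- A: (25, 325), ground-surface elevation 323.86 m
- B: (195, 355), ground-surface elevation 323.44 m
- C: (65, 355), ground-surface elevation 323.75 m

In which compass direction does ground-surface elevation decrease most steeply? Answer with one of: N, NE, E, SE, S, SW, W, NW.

E

Three-point gradient (reference A): Δ to B = (170, 30, -0.42), Δ to C = (40, 30, -0.11).
∂z/∂x = -0.002385, ∂z/∂y = -0.0004872 (det = 3900).
Steepest decrease is along −∇f = (+0.002385 E, +0.0004872 N) → east.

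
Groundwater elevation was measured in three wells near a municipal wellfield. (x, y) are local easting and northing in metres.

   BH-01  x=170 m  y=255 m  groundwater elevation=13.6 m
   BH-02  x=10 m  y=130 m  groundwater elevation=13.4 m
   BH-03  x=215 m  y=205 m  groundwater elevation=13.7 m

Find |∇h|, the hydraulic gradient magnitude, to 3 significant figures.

0.00173

Differences from BH-01: to BH-02 (Δx, Δy, Δh) = (-160, -125, -0.2); to BH-03 = (45, -50, +0.1).
Solve a·Δx + b·Δy = Δh: det = (-160)·(-50) − 45·(-125) = 13625.
∂h/∂x = [(-0.2)·(-50) − (+0.1)·(-125)] / 13625 = +0.001651
∂h/∂y = [(-160)·(+0.1) − 45·(-0.2)] / 13625 = -0.0005138
|∇h| = √(0.001651² + -0.0005138²) = 0.001729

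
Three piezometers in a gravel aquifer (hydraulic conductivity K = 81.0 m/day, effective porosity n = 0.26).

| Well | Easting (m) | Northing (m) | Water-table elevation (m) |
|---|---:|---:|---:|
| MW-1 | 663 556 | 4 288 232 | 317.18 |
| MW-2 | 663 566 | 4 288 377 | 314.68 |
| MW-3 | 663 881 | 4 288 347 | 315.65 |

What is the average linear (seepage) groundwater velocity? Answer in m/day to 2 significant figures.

Differences from MW-1: to MW-2 (Δx, Δy, Δh) = (10, 145, -2.50); to MW-3 = (325, 115, -1.53).
Determinant of the coordinate differences = 10·115 − 325·145 = -45975.
∂h/∂x = [(-2.50)·115 − (-1.53)·145] / -45975 = +0.001428
∂h/∂y = [10·(-1.53) − 325·(-2.50)] / -45975 = -0.01734
|∇h| = √(0.001428² + -0.01734²) = 0.0174
Seepage velocity v = K·i/n = 81.0 × 0.0174 / 0.26 = 5.421 m/day.

5.4 m/day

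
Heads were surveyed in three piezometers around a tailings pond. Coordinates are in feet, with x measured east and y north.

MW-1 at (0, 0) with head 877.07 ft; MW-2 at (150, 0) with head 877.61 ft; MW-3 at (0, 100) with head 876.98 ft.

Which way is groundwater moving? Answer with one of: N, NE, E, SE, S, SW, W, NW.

∂h/∂x = (877.61 − 877.07) / (150 − 0) = +0.003600
∂h/∂y = (876.98 − 877.07) / (100 − 0) = -0.0009000
Flow = −∇h = (-0.003600 east, +0.0009000 north), which points west.

W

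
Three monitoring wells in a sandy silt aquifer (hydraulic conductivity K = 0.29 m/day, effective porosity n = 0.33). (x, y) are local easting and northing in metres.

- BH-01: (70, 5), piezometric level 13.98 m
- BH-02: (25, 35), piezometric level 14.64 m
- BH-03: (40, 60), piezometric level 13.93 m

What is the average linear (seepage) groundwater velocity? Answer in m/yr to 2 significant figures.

With h = a·x + b·y + c and BH-01 as origin, the differences give:
  (-45)·a + 30·b = +0.66
  (-30)·a + 55·b = -0.05
Eliminate b (×55 and ×30, subtract): -1575·a = 37.800 → a = ∂h/∂x = -0.02400
Back-substitute: b = ∂h/∂y = -0.01400.
|∇h| = √(-0.02400² + -0.01400²) = 0.02778
Seepage velocity v = K·i/n = 0.29 × 0.02778 / 0.33 = 0.02441 m/day = 8.916 m/yr.

8.9 m/yr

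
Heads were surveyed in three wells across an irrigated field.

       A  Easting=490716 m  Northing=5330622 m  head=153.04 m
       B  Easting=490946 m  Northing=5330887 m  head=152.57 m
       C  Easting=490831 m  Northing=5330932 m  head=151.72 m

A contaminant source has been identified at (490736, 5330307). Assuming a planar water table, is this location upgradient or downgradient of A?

upgradient

Differences from A: to B (Δx, Δy, Δh) = (230, 265, -0.47); to C = (115, 310, -1.32).
Solve a·Δx + b·Δy = Δh: det = 230·310 − 115·265 = 40825.
∂h/∂x = [(-0.47)·310 − (-1.32)·265] / 40825 = +0.004999
∂h/∂y = [230·(-1.32) − 115·(-0.47)] / 40825 = -0.006113
Head at (490736, 5330307) = 153.04 + (+0.004999)·(20) + (-0.006113)·(-315) = 155.07 m.
That is higher than the 153.04 m at A, so the point is upgradient.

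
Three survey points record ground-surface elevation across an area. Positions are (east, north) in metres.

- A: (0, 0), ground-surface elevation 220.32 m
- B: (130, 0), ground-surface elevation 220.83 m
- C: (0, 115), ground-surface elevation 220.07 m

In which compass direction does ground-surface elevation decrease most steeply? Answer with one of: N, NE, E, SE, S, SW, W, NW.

∂z/∂x = (220.83 − 220.32) / (130 − 0) = +0.003923
∂z/∂y = (220.07 − 220.32) / (115 − 0) = -0.002174
Steepest decrease is along −∇f = (-0.003923 E, +0.002174 N) → northwest.

NW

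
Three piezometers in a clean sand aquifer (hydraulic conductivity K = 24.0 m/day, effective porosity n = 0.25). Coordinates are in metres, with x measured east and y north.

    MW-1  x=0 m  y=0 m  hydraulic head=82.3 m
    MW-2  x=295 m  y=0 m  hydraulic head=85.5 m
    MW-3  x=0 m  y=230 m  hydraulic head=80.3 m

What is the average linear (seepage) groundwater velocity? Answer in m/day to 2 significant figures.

∂h/∂x = (85.5 − 82.3) / (295 − 0) = +0.01085
∂h/∂y = (80.3 − 82.3) / (230 − 0) = -0.008696
|∇h| = √(0.01085² + -0.008696²) = 0.0139
Seepage velocity v = K·i/n = 24.0 × 0.0139 / 0.25 = 1.334 m/day.

1.3 m/day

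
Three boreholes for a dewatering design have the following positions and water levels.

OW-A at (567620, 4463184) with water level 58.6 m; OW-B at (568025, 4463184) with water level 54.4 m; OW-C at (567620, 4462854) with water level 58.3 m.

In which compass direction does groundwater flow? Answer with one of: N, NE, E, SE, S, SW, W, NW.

∂h/∂x = (54.4 − 58.6) / (568025 − 567620) = -0.01037
∂h/∂y = (58.3 − 58.6) / (4462854 − 4463184) = +0.0009091
Flow = −∇h = (+0.01037 east, -0.0009091 north), which points east.

E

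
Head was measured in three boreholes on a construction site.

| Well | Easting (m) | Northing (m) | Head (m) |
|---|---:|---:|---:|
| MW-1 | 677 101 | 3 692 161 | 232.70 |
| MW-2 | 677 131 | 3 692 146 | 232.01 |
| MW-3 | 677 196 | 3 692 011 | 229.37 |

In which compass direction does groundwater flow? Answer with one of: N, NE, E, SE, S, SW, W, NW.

Differences from MW-1: to MW-2 (Δx, Δy, Δh) = (30, -15, -0.69); to MW-3 = (95, -150, -3.33).
Solve a·Δx + b·Δy = Δh: det = 30·(-150) − 95·(-15) = -3075.
∂h/∂x = [(-0.69)·(-150) − (-3.33)·(-15)] / -3075 = -0.01741
∂h/∂y = [30·(-3.33) − 95·(-0.69)] / -3075 = +0.01117
Flow = −∇h = (+0.01741 east, -0.01117 north), which points southeast.

SE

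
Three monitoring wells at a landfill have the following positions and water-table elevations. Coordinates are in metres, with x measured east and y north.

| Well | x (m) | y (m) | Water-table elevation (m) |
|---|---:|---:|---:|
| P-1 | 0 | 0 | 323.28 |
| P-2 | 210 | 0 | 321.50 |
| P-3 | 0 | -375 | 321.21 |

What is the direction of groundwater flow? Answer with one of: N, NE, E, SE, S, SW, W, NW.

∂h/∂x = (321.50 − 323.28) / (210 − 0) = -0.008476
∂h/∂y = (321.21 − 323.28) / (-375 − 0) = +0.005520
Flow = −∇h = (+0.008476 east, -0.005520 north), which points southeast.

SE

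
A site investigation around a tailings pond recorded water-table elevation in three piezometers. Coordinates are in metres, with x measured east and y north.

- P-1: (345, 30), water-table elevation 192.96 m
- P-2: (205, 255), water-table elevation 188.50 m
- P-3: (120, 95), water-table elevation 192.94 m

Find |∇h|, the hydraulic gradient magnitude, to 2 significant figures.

0.025

Differences from P-1: to P-2 (Δx, Δy, Δh) = (-140, 225, -4.46); to P-3 = (-225, 65, -0.02).
Determinant of the coordinate differences = (-140)·65 − (-225)·225 = 41525.
∂h/∂x = [(-4.46)·65 − (-0.02)·225] / 41525 = -0.006873
∂h/∂y = [(-140)·(-0.02) − (-225)·(-4.46)] / 41525 = -0.02410
|∇h| = √(-0.006873² + -0.02410²) = 0.02506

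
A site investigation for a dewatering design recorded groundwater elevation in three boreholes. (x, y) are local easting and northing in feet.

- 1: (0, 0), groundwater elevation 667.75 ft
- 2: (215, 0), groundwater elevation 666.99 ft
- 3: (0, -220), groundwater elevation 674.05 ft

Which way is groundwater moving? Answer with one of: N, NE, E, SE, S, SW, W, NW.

∂h/∂x = (666.99 − 667.75) / (215 − 0) = -0.003535
∂h/∂y = (674.05 − 667.75) / (-220 − 0) = -0.02864
Flow = −∇h = (+0.003535 east, +0.02864 north), which points north.

N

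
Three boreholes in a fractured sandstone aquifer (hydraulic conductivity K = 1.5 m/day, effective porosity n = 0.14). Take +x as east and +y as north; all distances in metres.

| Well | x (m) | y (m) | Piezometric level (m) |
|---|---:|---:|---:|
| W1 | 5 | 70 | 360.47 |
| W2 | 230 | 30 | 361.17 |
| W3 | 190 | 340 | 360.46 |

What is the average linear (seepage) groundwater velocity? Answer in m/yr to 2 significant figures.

13 m/yr

With h = a·x + b·y + c and W1 as origin, the differences give:
  225·a + (-40)·b = +0.70
  185·a + 270·b = -0.01
Eliminate b (×270 and ×(-40), subtract): 68150·a = 188.600 → a = ∂h/∂x = +0.002767
Back-substitute: b = ∂h/∂y = -0.001933.
|∇h| = √(0.002767² + -0.001933²) = 0.003375
Seepage velocity v = K·i/n = 1.5 × 0.003375 / 0.14 = 0.03616 m/day = 13.21 m/yr.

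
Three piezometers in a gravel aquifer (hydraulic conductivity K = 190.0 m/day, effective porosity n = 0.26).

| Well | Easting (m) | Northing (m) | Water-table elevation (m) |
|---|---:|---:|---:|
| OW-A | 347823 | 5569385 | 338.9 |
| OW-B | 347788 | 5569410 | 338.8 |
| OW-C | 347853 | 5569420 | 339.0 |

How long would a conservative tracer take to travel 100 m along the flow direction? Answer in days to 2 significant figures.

Differences from OW-A: to OW-B (Δx, Δy, Δh) = (-35, 25, -0.1); to OW-C = (30, 35, +0.1).
Solve a·Δx + b·Δy = Δh: det = (-35)·35 − 30·25 = -1975.
∂h/∂x = [(-0.1)·35 − (+0.1)·25] / -1975 = +0.003038
∂h/∂y = [(-35)·(+0.1) − 30·(-0.1)] / -1975 = +0.0002532
|∇h| = √(0.003038² + 0.0002532²) = 0.003049
Seepage velocity v = K·i/n = 190.0 × 0.003049 / 0.26 = 2.228 m/day.
t = 100 / 2.228 = 44.88 days.

45 days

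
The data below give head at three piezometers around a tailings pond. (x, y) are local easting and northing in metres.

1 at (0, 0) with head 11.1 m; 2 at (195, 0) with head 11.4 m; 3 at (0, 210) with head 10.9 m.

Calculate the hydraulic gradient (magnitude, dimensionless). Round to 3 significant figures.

∂h/∂x = (11.4 − 11.1) / (195 − 0) = +0.001538
∂h/∂y = (10.9 − 11.1) / (210 − 0) = -0.0009524
|∇h| = √(0.001538² + -0.0009524²) = 0.001809

0.00181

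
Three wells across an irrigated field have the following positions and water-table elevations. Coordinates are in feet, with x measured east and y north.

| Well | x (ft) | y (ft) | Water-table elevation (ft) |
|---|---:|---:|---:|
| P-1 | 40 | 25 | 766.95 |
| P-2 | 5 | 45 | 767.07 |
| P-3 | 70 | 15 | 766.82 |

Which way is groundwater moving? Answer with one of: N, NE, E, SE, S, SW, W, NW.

NE

Taking P-1 as reference: P-2−P-1 = (-35, 20, +0.12); P-3−P-1 = (30, -10, -0.13).
Determinant of the coordinate differences = (-35)·(-10) − 30·20 = -250.
∂h/∂x = [(+0.12)·(-10) − (-0.13)·20] / -250 = -0.005600
∂h/∂y = [(-35)·(-0.13) − 30·(+0.12)] / -250 = -0.003800
Flow = −∇h = (+0.005600 east, +0.003800 north), which points northeast.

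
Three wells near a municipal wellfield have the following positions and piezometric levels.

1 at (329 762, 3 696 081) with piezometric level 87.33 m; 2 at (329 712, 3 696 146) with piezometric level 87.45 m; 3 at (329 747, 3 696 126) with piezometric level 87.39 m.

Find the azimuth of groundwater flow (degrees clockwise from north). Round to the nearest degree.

129°

Three-point gradient (reference 1): Δ to 2 = (-50, 65, +0.12), Δ to 3 = (-15, 45, +0.06).
∂h/∂x = -0.001176, ∂h/∂y = +0.0009412 (det = -1275).
Flow direction (−∇h) has components (+0.001176 E, -0.0009412 N).
Azimuth = atan2(E, N) = atan2(+0.001176, -0.0009412) = 128.7° ≈ 129°.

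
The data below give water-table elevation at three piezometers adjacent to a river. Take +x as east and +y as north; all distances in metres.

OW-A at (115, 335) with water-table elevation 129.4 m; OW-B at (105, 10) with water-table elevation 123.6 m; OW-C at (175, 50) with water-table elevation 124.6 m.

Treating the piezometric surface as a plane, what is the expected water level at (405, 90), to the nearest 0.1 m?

126.3 m

Taking OW-A as reference: OW-B−OW-A = (-10, -325, -5.8); OW-C−OW-A = (60, -285, -4.8).
Determinant of the coordinate differences = (-10)·(-285) − 60·(-325) = 22350.
∂h/∂x = [(-5.8)·(-285) − (-4.8)·(-325)] / 22350 = +0.004161
∂h/∂y = [(-10)·(-4.8) − 60·(-5.8)] / 22350 = +0.01772
h(405, 90) = 129.4 + (+0.004161)·(290) + (+0.01772)·(-245) = 129.4 +1.207 -4.341 = 126.266 m.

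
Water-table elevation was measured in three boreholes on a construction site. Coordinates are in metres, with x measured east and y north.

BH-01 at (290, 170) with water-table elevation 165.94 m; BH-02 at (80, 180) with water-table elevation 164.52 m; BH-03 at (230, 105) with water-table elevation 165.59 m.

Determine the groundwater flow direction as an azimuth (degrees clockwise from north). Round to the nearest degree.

277°

Three-point gradient (reference BH-01): Δ to BH-02 = (-210, 10, -1.42), Δ to BH-03 = (-60, -65, -0.35).
∂h/∂x = +0.006723, ∂h/∂y = -0.0008211 (det = 14250).
Flow direction (−∇h) has components (-0.006723 E, +0.0008211 N).
Azimuth = atan2(E, N) = atan2(-0.006723, +0.0008211) = 277.0° ≈ 277°.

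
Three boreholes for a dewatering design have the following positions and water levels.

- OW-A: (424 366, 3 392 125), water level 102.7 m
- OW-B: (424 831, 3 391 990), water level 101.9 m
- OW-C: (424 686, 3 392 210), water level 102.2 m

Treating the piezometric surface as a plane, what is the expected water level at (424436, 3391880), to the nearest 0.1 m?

With h = a·x + b·y + c and OW-A as origin, the differences give:
  465·a + (-135)·b = -0.8
  320·a + 85·b = -0.5
Eliminate b (×85 and ×(-135), subtract): 82725·a = -135.50 → a = ∂h/∂x = -0.001638
Back-substitute: b = ∂h/∂y = +0.0002841.
h(424436, 3391880) = 102.7 + (-0.001638)·(70) + (+0.0002841)·(-245) = 102.7 -0.115 -0.070 = 102.516 m.

102.5 m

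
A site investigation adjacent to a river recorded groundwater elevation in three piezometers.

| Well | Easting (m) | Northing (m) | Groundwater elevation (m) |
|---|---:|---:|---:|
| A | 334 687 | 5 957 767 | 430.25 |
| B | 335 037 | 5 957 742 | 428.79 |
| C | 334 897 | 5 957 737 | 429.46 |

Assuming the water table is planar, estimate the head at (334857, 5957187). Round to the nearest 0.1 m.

432.8 m

Differences from A: to B (Δx, Δy, Δh) = (350, -25, -1.46); to C = (210, -30, -0.79).
Solve a·Δx + b·Δy = Δh: det = 350·(-30) − 210·(-25) = -5250.
∂h/∂x = [(-1.46)·(-30) − (-0.79)·(-25)] / -5250 = -0.004581
∂h/∂y = [350·(-0.79) − 210·(-1.46)] / -5250 = -0.005733
h(334857, 5957187) = 430.25 + (-0.004581)·(170) + (-0.005733)·(-580) = 430.25 -0.779 +3.325 = 432.797 m.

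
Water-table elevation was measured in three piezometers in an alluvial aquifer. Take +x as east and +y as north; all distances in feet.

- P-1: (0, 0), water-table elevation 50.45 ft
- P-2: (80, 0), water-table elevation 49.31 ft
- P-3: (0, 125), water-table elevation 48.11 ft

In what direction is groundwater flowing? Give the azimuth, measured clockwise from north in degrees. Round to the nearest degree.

∂h/∂x = (49.31 − 50.45) / (80 − 0) = -0.01425
∂h/∂y = (48.11 − 50.45) / (125 − 0) = -0.01872
Flow direction (−∇h) has components (+0.01425 E, +0.01872 N).
Azimuth = atan2(E, N) = atan2(+0.01425, +0.01872) = 37.3° ≈ 037°.

037°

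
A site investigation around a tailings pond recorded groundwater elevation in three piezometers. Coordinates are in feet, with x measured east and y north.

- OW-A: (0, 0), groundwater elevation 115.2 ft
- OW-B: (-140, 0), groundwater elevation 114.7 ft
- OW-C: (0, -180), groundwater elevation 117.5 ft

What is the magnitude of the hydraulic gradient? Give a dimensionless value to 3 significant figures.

0.0133

∂h/∂x = (114.7 − 115.2) / (-140 − 0) = +0.003571
∂h/∂y = (117.5 − 115.2) / (-180 − 0) = -0.01278
|∇h| = √(0.003571² + -0.01278²) = 0.01327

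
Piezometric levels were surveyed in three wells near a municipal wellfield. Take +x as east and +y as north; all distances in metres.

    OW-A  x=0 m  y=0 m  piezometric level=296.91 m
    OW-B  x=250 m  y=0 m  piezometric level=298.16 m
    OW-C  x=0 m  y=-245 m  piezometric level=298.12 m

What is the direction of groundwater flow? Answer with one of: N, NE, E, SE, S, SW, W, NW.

NW

∂h/∂x = (298.16 − 296.91) / (250 − 0) = +0.005000
∂h/∂y = (298.12 − 296.91) / (-245 − 0) = -0.004939
Flow = −∇h = (-0.005000 east, +0.004939 north), which points northwest.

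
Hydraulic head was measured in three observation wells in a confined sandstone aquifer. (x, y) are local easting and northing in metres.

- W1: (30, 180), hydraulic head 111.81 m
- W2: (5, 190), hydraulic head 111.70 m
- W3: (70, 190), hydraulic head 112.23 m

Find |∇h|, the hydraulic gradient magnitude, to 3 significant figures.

0.0124

Three-point gradient (reference W1): Δ to W2 = (-25, 10, -0.11), Δ to W3 = (40, 10, +0.42).
∂h/∂x = +0.008154, ∂h/∂y = +0.009385 (det = -650).
|∇h| = √(0.008154² + 0.009385²) = 0.01243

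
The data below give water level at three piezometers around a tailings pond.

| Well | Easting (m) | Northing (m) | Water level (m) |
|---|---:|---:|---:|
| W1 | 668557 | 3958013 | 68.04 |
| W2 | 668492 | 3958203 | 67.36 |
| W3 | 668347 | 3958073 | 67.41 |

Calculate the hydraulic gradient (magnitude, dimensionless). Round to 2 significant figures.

Taking W1 as reference: W2−W1 = (-65, 190, -0.68); W3−W1 = (-210, 60, -0.63).
Determinant of the coordinate differences = (-65)·60 − (-210)·190 = 36000.
∂h/∂x = [(-0.68)·60 − (-0.63)·190] / 36000 = +0.002192
∂h/∂y = [(-65)·(-0.63) − (-210)·(-0.68)] / 36000 = -0.002829
|∇h| = √(0.002192² + -0.002829²) = 0.003579

0.0036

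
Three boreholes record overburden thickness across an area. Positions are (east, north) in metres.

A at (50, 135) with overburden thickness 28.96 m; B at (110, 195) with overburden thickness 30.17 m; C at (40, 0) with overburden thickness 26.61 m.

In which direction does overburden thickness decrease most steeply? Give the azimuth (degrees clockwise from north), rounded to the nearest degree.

190°

Taking A as reference: B−A = (60, 60, +1.21); C−A = (-10, -135, -2.35).
Determinant of the coordinate differences = 60·(-135) − (-10)·60 = -7500.
∂d/∂x = [(+1.21)·(-135) − (-2.35)·60] / -7500 = +0.002980
∂d/∂y = [60·(-2.35) − (-10)·(+1.21)] / -7500 = +0.01719
Steepest decrease is along −∇f: components (-0.002980 E, -0.01719 N).
Azimuth = atan2(-0.002980, -0.01719) = 189.8° ≈ 190°.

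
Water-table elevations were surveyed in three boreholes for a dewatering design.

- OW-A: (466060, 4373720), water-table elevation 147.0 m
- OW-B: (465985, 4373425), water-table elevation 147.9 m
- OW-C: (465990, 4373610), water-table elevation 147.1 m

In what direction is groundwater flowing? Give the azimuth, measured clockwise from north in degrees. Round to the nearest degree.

With h = a·x + b·y + c and OW-A as origin, the differences give:
  (-75)·a + (-295)·b = +0.9
  (-70)·a + (-110)·b = +0.1
Eliminate b (×(-110) and ×(-295), subtract): -12400·a = -69.50 → a = ∂h/∂x = +0.005605
Back-substitute: b = ∂h/∂y = -0.004476.
Flow direction (−∇h) has components (-0.005605 E, +0.004476 N).
Azimuth = atan2(E, N) = atan2(-0.005605, +0.004476) = 308.6° ≈ 309°.

309°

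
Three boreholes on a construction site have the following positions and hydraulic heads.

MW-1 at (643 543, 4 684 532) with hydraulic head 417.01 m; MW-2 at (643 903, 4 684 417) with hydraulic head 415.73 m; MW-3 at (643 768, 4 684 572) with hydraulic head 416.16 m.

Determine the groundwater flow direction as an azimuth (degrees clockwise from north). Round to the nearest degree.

With h = a·x + b·y + c and MW-1 as origin, the differences give:
  360·a + (-115)·b = -1.28
  225·a + 40·b = -0.85
Eliminate b (×40 and ×(-115), subtract): 40275·a = -148.950 → a = ∂h/∂x = -0.003698
Back-substitute: b = ∂h/∂y = -0.0004469.
Flow direction (−∇h) has components (+0.003698 E, +0.0004469 N).
Azimuth = atan2(E, N) = atan2(+0.003698, +0.0004469) = 83.1° ≈ 083°.

083°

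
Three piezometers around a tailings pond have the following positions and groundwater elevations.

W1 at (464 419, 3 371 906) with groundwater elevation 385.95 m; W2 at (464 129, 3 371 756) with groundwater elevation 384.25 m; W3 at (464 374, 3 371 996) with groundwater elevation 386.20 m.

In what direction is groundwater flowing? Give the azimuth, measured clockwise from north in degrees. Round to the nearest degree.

218°

Differences from W1: to W2 (Δx, Δy, Δh) = (-290, -150, -1.70); to W3 = (-45, 90, +0.25).
Solve a·Δx + b·Δy = Δh: det = (-290)·90 − (-45)·(-150) = -32850.
∂h/∂x = [(-1.70)·90 − (+0.25)·(-150)] / -32850 = +0.003516
∂h/∂y = [(-290)·(+0.25) − (-45)·(-1.70)] / -32850 = +0.004536
Flow direction (−∇h) has components (-0.003516 E, -0.004536 N).
Azimuth = atan2(E, N) = atan2(-0.003516, -0.004536) = 217.8° ≈ 218°.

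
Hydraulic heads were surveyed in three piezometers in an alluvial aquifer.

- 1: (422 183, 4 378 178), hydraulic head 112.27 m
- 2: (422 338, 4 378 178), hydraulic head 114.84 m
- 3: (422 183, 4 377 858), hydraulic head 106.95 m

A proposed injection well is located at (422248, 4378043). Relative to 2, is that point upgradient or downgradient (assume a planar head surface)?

∂h/∂x = (114.84 − 112.27) / (422338 − 422183) = +0.01658
∂h/∂y = (106.95 − 112.27) / (4377858 − 4378178) = +0.01662
Head at (422248, 4378043) = 112.27 + (+0.01658)·(65) + (+0.01662)·(-135) = 111.10 m.
That is lower than the 114.84 m at 2, so the point is downgradient.

downgradient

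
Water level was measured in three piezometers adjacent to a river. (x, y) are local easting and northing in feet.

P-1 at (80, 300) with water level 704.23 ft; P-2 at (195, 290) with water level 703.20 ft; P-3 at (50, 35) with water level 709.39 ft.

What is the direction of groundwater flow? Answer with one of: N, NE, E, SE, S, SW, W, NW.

With h = a·x + b·y + c and P-1 as origin, the differences give:
  115·a + (-10)·b = -1.03
  (-30)·a + (-265)·b = +5.16
Eliminate b (×(-265) and ×(-10), subtract): -30775·a = 324.550 → a = ∂h/∂x = -0.01055
Back-substitute: b = ∂h/∂y = -0.01828.
Flow = −∇h = (+0.01055 east, +0.01828 north), which points northeast.

NE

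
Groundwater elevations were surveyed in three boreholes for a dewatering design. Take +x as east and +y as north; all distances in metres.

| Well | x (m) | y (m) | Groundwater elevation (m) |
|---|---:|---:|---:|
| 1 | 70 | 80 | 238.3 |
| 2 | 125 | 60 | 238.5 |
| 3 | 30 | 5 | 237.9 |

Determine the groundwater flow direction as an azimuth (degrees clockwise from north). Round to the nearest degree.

239°

With h = a·x + b·y + c and 1 as origin, the differences give:
  55·a + (-20)·b = +0.2
  (-40)·a + (-75)·b = -0.4
Eliminate b (×(-75) and ×(-20), subtract): -4925·a = -23.00 → a = ∂h/∂x = +0.004670
Back-substitute: b = ∂h/∂y = +0.002843.
Flow direction (−∇h) has components (-0.004670 E, -0.002843 N).
Azimuth = atan2(E, N) = atan2(-0.004670, -0.002843) = 238.7° ≈ 239°.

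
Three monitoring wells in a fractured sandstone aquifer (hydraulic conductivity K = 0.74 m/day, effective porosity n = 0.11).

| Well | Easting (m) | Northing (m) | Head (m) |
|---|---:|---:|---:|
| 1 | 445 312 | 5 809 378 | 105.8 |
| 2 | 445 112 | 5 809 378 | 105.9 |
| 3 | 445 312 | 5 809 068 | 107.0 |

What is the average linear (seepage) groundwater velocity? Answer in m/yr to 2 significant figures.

9.6 m/yr

∂h/∂x = (105.9 − 105.8) / (445112 − 445312) = -0.0005000
∂h/∂y = (107.0 − 105.8) / (5809068 − 5809378) = -0.003871
|∇h| = √(-0.0005000² + -0.003871²) = 0.003903
Seepage velocity v = K·i/n = 0.74 × 0.003903 / 0.11 = 0.02626 m/day = 9.591 m/yr.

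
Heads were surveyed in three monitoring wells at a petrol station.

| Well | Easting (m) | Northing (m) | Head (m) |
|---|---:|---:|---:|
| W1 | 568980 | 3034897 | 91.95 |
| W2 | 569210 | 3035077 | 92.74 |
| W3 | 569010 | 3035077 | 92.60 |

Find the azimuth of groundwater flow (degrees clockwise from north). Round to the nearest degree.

With h = a·x + b·y + c and W1 as origin, the differences give:
  230·a + 180·b = +0.79
  30·a + 180·b = +0.65
Eliminate b (×180 and ×180, subtract): 36000·a = 25.200 → a = ∂h/∂x = +0.0007000
Back-substitute: b = ∂h/∂y = +0.003494.
Flow direction (−∇h) has components (-0.0007000 E, -0.003494 N).
Azimuth = atan2(E, N) = atan2(-0.0007000, -0.003494) = 191.3° ≈ 191°.

191°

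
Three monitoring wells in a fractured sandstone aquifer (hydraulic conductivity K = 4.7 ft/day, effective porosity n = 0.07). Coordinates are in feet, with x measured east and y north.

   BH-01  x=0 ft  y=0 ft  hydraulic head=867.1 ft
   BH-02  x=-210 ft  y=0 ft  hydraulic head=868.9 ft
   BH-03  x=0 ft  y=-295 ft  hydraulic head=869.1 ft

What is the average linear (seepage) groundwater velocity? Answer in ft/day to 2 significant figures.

0.73 ft/day

∂h/∂x = (868.9 − 867.1) / (-210 − 0) = -0.008571
∂h/∂y = (869.1 − 867.1) / (-295 − 0) = -0.006780
|∇h| = √(-0.008571² + -0.006780²) = 0.01093
Seepage velocity v = K·i/n = 4.7 × 0.01093 / 0.07 = 0.7339 ft/day.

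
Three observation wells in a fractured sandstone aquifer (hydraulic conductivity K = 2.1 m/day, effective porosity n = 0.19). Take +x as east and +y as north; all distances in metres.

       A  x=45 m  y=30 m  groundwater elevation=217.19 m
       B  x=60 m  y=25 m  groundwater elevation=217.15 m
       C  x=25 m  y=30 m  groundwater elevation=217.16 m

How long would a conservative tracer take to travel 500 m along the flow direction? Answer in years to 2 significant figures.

9.8 years

With h = a·x + b·y + c and A as origin, the differences give:
  15·a + (-5)·b = -0.04
  (-20)·a + 0·b = -0.03
Eliminate b (×0 and ×(-5), subtract): -100·a = -0.150 → a = ∂h/∂x = +0.001500
Back-substitute: b = ∂h/∂y = +0.01250.
|∇h| = √(0.001500² + 0.01250²) = 0.01259
Seepage velocity v = K·i/n = 2.1 × 0.01259 / 0.19 = 0.1392 m/day.
t = 500 / 0.1392 = 3592 days = 9.83 years.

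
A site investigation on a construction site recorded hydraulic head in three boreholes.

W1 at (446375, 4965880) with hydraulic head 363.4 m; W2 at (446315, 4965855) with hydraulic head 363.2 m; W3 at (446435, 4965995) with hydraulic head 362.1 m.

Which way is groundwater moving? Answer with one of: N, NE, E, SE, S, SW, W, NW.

NW

Taking W1 as reference: W2−W1 = (-60, -25, -0.2); W3−W1 = (60, 115, -1.3).
Determinant of the coordinate differences = (-60)·115 − 60·(-25) = -5400.
∂h/∂x = [(-0.2)·115 − (-1.3)·(-25)] / -5400 = +0.01028
∂h/∂y = [(-60)·(-1.3) − 60·(-0.2)] / -5400 = -0.01667
Flow = −∇h = (-0.01028 east, +0.01667 north), which points northwest.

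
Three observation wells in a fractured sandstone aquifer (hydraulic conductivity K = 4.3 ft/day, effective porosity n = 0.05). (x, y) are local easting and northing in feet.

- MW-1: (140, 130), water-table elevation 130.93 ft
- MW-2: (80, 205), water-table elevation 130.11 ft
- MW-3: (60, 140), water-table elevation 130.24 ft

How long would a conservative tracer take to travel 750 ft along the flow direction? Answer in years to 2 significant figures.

2.6 years

Three-point gradient (reference MW-1): Δ to MW-2 = (-60, 75, -0.82), Δ to MW-3 = (-80, 10, -0.69).
∂h/∂x = +0.008065, ∂h/∂y = -0.004481 (det = 5400).
|∇h| = √(0.008065² + -0.004481²) = 0.009226
Seepage velocity v = K·i/n = 4.3 × 0.009226 / 0.05 = 0.7934 ft/day.
t = 750 / 0.7934 = 945.3 days = 2.59 years.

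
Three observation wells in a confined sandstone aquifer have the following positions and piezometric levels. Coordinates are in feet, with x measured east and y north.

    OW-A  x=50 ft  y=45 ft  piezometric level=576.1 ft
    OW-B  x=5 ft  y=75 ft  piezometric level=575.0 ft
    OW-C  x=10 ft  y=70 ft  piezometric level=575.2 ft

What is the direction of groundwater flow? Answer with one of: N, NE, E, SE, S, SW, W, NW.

Differences from OW-A: to OW-B (Δx, Δy, Δh) = (-45, 30, -1.1); to OW-C = (-40, 25, -0.9).
Solve a·Δx + b·Δy = Δh: det = (-45)·25 − (-40)·30 = 75.
∂h/∂x = [(-1.1)·25 − (-0.9)·30] / 75 = -0.006667
∂h/∂y = [(-45)·(-0.9) − (-40)·(-1.1)] / 75 = -0.04667
Flow = −∇h = (+0.006667 east, +0.04667 north), which points north.

N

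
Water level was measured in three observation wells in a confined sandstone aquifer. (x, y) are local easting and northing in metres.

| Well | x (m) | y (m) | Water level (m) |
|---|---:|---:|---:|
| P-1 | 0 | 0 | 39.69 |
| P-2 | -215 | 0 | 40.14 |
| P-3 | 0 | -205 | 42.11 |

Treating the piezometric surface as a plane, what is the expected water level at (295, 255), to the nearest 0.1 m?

∂h/∂x = (40.14 − 39.69) / (-215 − 0) = -0.002093
∂h/∂y = (42.11 − 39.69) / (-205 − 0) = -0.01180
h(295, 255) = 39.69 + (-0.002093)·(295) + (-0.01180)·(255) = 39.69 -0.617 -3.010 = 36.062 m.

36.1 m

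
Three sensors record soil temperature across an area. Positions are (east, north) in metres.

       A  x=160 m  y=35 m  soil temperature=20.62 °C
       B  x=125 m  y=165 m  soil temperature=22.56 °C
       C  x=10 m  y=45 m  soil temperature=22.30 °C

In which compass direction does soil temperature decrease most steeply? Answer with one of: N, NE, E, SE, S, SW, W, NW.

SE

Three-point gradient (reference A): Δ to B = (-35, 130, +1.94), Δ to C = (-150, 10, +1.68).
∂T/∂x = -0.01039, ∂T/∂y = +0.01213 (det = 19150).
Steepest decrease is along −∇f = (+0.01039 E, -0.01213 N) → southeast.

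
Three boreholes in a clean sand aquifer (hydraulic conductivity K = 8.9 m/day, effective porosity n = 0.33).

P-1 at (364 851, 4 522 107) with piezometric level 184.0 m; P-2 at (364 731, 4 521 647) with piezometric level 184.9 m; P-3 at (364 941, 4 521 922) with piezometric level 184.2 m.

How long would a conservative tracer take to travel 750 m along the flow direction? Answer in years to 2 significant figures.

Three-point gradient (reference P-1): Δ to P-2 = (-120, -460, +0.9), Δ to P-3 = (90, -185, +0.2).
∂h/∂x = -0.001171, ∂h/∂y = -0.001651 (det = 63600).
|∇h| = √(-0.001171² + -0.001651²) = 0.002024
Seepage velocity v = K·i/n = 8.9 × 0.002024 / 0.33 = 0.05459 m/day.
t = 750 / 0.05459 = 1.374e+04 days = 37.6 years.

38 years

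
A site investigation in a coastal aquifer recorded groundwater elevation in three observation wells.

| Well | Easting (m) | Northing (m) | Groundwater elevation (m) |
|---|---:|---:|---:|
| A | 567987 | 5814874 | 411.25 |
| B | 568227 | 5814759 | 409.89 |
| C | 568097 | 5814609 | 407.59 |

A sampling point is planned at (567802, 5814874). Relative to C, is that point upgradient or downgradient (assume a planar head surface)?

upgradient

Three-point gradient (reference A): Δ to B = (240, -115, -1.36), Δ to C = (110, -265, -3.66).
∂h/∂x = +0.001187, ∂h/∂y = +0.01430 (det = -50950).
Head at (567802, 5814874) = 411.25 + (+0.001187)·(-185) + (+0.01430)·(0) = 411.03 m.
That is higher than the 407.59 m at C, so the point is upgradient.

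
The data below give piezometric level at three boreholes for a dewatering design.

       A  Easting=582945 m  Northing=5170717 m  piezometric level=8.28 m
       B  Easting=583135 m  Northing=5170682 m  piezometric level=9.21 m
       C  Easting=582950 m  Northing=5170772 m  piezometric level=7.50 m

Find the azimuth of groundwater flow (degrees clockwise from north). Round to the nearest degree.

351°

Taking A as reference: B−A = (190, -35, +0.93); C−A = (5, 55, -0.78).
Solve a·Δx + b·Δy = Δh: det = 190·55 − 5·(-35) = 10625.
∂h/∂x = [(+0.93)·55 − (-0.78)·(-35)] / 10625 = +0.002245
∂h/∂y = [190·(-0.78) − 5·(+0.93)] / 10625 = -0.01439
Flow direction (−∇h) has components (-0.002245 E, +0.01439 N).
Azimuth = atan2(E, N) = atan2(-0.002245, +0.01439) = 351.1° ≈ 351°.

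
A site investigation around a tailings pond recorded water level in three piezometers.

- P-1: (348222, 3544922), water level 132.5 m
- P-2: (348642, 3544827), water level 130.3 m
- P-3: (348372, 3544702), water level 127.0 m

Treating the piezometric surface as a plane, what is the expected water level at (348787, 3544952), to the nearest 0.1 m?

Three-point gradient (reference P-1): Δ to P-2 = (420, -95, -2.2), Δ to P-3 = (150, -220, -5.5).
∂h/∂x = +0.0004926, ∂h/∂y = +0.02534 (det = -78150).
h(348787, 3544952) = 132.5 + (+0.0004926)·(565) + (+0.02534)·(30) = 132.5 +0.278 +0.760 = 133.538 m.

133.5 m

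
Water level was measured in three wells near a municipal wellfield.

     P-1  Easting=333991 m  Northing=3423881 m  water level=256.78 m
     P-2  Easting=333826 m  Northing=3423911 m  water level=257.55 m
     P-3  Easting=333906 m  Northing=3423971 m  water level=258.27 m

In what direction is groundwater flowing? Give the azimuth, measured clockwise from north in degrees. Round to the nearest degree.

Taking P-1 as reference: P-2−P-1 = (-165, 30, +0.77); P-3−P-1 = (-85, 90, +1.49).
Determinant of the coordinate differences = (-165)·90 − (-85)·30 = -12300.
∂h/∂x = [(+0.77)·90 − (+1.49)·30] / -12300 = -0.002000
∂h/∂y = [(-165)·(+1.49) − (-85)·(+0.77)] / -12300 = +0.01467
Flow direction (−∇h) has components (+0.002000 E, -0.01467 N).
Azimuth = atan2(E, N) = atan2(+0.002000, -0.01467) = 172.2° ≈ 172°.

172°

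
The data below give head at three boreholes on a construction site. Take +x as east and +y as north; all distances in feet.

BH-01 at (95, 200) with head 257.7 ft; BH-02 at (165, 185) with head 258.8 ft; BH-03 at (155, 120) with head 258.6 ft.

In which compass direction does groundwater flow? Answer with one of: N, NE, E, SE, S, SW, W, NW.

With h = a·x + b·y + c and BH-01 as origin, the differences give:
  70·a + (-15)·b = +1.1
  60·a + (-80)·b = +0.9
Eliminate b (×(-80) and ×(-15), subtract): -4700·a = -74.50 → a = ∂h/∂x = +0.01585
Back-substitute: b = ∂h/∂y = +0.0006383.
Flow = −∇h = (-0.01585 east, -0.0006383 north), which points west.

W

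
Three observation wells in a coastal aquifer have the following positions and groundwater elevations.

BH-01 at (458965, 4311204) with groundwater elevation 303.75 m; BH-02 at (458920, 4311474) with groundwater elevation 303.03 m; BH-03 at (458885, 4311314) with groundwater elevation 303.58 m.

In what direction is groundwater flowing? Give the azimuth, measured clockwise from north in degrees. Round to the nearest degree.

034°

With h = a·x + b·y + c and BH-01 as origin, the differences give:
  (-45)·a + 270·b = -0.72
  (-80)·a + 110·b = -0.17
Eliminate b (×110 and ×270, subtract): 16650·a = -33.300 → a = ∂h/∂x = -0.002000
Back-substitute: b = ∂h/∂y = -0.003000.
Flow direction (−∇h) has components (+0.002000 E, +0.003000 N).
Azimuth = atan2(E, N) = atan2(+0.002000, +0.003000) = 33.7° ≈ 034°.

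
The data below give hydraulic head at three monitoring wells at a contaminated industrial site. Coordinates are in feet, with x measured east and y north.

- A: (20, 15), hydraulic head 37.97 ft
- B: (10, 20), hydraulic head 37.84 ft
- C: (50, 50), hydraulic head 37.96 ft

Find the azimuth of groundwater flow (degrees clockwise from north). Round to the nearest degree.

312°

Taking A as reference: B−A = (-10, 5, -0.13); C−A = (30, 35, -0.01).
Determinant of the coordinate differences = (-10)·35 − 30·5 = -500.
∂h/∂x = [(-0.13)·35 − (-0.01)·5] / -500 = +0.009000
∂h/∂y = [(-10)·(-0.01) − 30·(-0.13)] / -500 = -0.008000
Flow direction (−∇h) has components (-0.009000 E, +0.008000 N).
Azimuth = atan2(E, N) = atan2(-0.009000, +0.008000) = 311.6° ≈ 312°.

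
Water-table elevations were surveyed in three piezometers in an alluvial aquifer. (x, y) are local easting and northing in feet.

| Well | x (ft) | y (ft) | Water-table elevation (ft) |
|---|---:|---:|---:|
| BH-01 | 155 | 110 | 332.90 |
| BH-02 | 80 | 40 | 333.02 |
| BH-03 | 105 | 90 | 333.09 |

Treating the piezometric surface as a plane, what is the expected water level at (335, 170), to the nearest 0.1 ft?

Three-point gradient (reference BH-01): Δ to BH-02 = (-75, -70, +0.12), Δ to BH-03 = (-50, -20, +0.19).
∂h/∂x = -0.005450, ∂h/∂y = +0.004125 (det = -2000).
h(335, 170) = 332.90 + (-0.005450)·(180) + (+0.004125)·(60) = 332.90 -0.981 +0.247 = 332.166 ft.

332.2 ft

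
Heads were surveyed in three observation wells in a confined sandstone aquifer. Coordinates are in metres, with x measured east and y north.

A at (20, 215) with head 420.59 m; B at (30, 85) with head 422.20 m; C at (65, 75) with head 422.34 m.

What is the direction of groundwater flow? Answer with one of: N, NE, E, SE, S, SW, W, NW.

Three-point gradient (reference A): Δ to B = (10, -130, +1.61), Δ to C = (45, -140, +1.75).
∂h/∂x = +0.0004719, ∂h/∂y = -0.01235 (det = 4450).
Flow = −∇h = (-0.0004719 east, +0.01235 north), which points north.

N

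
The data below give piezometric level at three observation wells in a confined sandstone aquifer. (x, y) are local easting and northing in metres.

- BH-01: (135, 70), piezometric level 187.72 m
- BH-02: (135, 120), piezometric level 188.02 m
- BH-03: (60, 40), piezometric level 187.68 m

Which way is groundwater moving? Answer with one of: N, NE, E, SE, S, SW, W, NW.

Differences from BH-01: to BH-02 (Δx, Δy, Δh) = (0, 50, +0.30); to BH-03 = (-75, -30, -0.04).
Solve a·Δx + b·Δy = Δh: det = 0·(-30) − (-75)·50 = 3750.
∂h/∂x = [(+0.30)·(-30) − (-0.04)·50] / 3750 = -0.001867
∂h/∂y = [0·(-0.04) − (-75)·(+0.30)] / 3750 = +0.006000
Flow = −∇h = (+0.001867 east, -0.006000 north), which points south.

S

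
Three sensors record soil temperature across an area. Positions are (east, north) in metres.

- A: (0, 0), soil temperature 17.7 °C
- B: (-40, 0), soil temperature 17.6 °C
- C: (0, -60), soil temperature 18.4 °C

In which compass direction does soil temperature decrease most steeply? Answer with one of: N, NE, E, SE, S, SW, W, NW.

∂T/∂x = (17.6 − 17.7) / (-40 − 0) = +0.002500
∂T/∂y = (18.4 − 17.7) / (-60 − 0) = -0.01167
Steepest decrease is along −∇f = (-0.002500 E, +0.01167 N) → north.

N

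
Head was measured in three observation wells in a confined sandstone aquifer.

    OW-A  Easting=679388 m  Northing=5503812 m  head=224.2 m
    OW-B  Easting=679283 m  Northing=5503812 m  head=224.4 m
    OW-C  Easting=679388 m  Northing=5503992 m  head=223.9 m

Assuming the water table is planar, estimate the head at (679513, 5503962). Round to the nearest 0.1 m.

∂h/∂x = (224.4 − 224.2) / (679283 − 679388) = -0.001905
∂h/∂y = (223.9 − 224.2) / (5503992 − 5503812) = -0.001667
h(679513, 5503962) = 224.2 + (-0.001905)·(125) + (-0.001667)·(150) = 224.2 -0.238 -0.250 = 223.712 m.

223.7 m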